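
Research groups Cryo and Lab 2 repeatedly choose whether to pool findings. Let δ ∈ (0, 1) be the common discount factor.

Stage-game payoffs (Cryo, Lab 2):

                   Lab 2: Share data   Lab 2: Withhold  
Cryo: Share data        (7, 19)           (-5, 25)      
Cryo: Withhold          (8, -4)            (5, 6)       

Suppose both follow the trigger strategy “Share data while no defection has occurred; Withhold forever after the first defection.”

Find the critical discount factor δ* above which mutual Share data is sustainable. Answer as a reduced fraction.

For Cryo: deviation gain 8−7 = 1, per-period punishment loss 7−5 = 2. IC gives δ ≥ 1/3.
For Lab 2: gain 6, loss 13 per period, so δ ≥ 6/19.
The tighter constraint is Cryo's, so cooperation needs δ ≥ 1/3.

1/3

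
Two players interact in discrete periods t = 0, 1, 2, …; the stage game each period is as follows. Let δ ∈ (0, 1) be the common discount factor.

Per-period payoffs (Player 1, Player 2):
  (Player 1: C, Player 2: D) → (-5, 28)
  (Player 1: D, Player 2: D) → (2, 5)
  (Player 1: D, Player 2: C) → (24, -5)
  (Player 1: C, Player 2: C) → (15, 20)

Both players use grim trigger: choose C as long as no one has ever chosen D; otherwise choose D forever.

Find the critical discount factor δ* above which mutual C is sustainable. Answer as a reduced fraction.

Player 1: cooperation gives 15 each period; deviation gives 24 once then 2 forever.
  15/(1−δ) ≥ 24 + 2δ/(1−δ) ⇒ δ ≥ 9/22.
Player 2: cooperation gives 20 each period; deviation gives 28 once then 5 forever.
  δ ≥ 8/23.
Both must hold, so the binding constraint is Player 1's: δ ≥ 9/22.

9/22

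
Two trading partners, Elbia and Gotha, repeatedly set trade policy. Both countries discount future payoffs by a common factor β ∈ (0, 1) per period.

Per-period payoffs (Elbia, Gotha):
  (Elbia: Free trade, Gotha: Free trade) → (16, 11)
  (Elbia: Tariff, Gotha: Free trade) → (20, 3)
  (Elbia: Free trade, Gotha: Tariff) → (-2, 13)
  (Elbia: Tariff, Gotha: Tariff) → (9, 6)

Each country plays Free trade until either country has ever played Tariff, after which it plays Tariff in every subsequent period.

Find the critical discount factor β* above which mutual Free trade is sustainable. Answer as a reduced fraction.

Elbia's threshold: (20−16)/(20−9) = 4/11.
Gotha's threshold: (13−11)/(13−6) = 2/7.
4/11 > 2/7, so Elbia binds and β* = 4/11.

4/11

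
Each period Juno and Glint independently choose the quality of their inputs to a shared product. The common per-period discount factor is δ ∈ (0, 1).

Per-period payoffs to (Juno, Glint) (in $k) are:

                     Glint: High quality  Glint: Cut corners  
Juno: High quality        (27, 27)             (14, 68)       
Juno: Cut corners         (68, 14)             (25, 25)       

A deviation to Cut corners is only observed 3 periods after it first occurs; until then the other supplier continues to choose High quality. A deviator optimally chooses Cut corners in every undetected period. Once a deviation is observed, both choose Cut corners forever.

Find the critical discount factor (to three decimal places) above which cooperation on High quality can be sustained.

0.984

Deviating for the 3 undetected periods gains 68−27 = 41 per period over cooperation, then loses 27−25 = 2 per period forever once punishment starts.
Gain: 41(1 + δ + … + δ^2); loss: 2·δ^3/(1−δ).
No profitable deviation ⇔ 41(1−δ^3) ≤ 2·δ^3, i.e. δ^3 ≥ 41/(41+2) = 41/43.
Hence δ ≥ (41/43)^(1/3) ≈ 0.984.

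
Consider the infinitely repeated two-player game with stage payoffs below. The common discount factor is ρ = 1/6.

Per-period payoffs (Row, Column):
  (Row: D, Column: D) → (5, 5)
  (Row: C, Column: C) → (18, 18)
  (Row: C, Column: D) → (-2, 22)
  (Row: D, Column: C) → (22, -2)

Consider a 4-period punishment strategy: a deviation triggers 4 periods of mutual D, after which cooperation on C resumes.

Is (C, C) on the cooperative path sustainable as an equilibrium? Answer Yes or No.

IC: ρ+…+ρ^4 ≥ (22−18)/(18−5) = 4/13.
At ρ = 1/6: partial sum = 0.1998 < 0.3077. Cooperation not sustainable.

No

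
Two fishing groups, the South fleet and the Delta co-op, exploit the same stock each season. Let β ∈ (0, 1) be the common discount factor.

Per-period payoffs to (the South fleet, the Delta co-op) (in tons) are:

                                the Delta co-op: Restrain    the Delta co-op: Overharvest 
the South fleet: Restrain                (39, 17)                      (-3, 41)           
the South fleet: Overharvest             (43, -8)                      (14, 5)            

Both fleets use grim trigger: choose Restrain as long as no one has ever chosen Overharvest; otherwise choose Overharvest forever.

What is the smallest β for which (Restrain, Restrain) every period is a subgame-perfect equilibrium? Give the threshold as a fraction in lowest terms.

For the South fleet: deviation gain 43−39 = 4, per-period punishment loss 39−14 = 25. IC gives β ≥ 4/29.
For the Delta co-op: gain 24, loss 12 per period, so β ≥ 24/36 = 2/3.
The tighter constraint is the Delta co-op's, so cooperation needs β ≥ 2/3.

2/3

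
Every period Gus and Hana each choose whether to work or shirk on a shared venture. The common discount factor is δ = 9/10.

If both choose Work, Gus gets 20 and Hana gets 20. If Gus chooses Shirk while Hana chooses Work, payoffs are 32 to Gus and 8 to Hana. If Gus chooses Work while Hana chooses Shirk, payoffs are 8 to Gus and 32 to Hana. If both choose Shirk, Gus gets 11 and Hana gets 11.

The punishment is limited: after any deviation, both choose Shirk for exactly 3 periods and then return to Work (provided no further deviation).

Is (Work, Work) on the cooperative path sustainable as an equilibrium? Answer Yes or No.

A one-shot deviation gives 32 now, then 11 for 3 periods, then back to 20.
Gain from deviating: (32−20) today; loss: (20−11) in each of the next 3 periods.
No-deviation condition: (20−11)(δ+…+δ^3) ≥ 32−20, i.e. δ+…+δ^3 ≥ 4/3.
At δ = 9/10: δ+…+δ^3 = 2.4390 ≥ 1.3333.
So cooperation is sustainable.

Yes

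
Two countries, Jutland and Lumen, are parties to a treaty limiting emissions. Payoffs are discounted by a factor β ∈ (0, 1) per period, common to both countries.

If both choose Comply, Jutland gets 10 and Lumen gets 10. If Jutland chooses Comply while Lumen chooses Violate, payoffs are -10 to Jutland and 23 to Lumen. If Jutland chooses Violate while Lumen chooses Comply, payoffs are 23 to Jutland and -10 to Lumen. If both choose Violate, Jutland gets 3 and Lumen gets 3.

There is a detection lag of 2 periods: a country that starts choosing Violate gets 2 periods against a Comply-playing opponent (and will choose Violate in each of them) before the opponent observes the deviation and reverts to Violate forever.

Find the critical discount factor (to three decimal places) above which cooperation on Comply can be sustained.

0.806

The best deviation is to choose Violate for all 2 undetected periods, earning 23 each, then 3 forever once detected.
Deviation value: 23(1−β^2)/(1−β) + 3β^2/(1−β); cooperation value: 10/(1−β).
IC: 10 ≥ 23(1−β^2) + 3β^2 = 23 − 20β^2.
So β^2 ≥ 13/20, giving β ≥ (13/20)^(1/2) ≈ 0.806.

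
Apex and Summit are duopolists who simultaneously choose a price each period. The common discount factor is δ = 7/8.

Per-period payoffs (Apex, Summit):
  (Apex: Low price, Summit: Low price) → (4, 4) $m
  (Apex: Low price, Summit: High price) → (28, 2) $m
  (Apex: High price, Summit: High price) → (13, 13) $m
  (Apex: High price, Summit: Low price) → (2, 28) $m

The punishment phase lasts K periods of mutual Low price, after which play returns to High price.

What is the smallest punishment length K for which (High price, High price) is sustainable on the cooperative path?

No profitable deviation requires (13−4)(δ+…+δ^K) ≥ 28−13, i.e. δ+…+δ^K ≥ 5/3 ≈ 1.6667.
With δ = 7/8, the partial sums are K=1: 0.8750, K=2: 1.6406, K=3: 2.3105.
K = 3 is the first length at which the sum reaches 1.6667.

3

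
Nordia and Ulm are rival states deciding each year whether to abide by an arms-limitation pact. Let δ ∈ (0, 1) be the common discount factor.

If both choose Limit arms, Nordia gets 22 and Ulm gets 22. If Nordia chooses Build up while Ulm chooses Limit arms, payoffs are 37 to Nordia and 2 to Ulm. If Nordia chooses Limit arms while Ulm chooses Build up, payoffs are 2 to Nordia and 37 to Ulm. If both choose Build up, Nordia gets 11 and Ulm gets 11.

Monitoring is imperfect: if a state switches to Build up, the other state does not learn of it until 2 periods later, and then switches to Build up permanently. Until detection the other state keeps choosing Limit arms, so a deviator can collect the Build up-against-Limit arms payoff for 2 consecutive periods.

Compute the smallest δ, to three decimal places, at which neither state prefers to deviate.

0.760

Deviating for the 2 undetected periods gains 37−22 = 15 per period over cooperation, then loses 22−11 = 11 per period forever once punishment starts.
Gain: 15(1 + δ + … + δ^1); loss: 11·δ^2/(1−δ).
No profitable deviation ⇔ 15(1−δ^2) ≤ 11·δ^2, i.e. δ^2 ≥ 15/(15+11) = 15/26.
Hence δ ≥ (15/26)^(1/2) ≈ 0.760.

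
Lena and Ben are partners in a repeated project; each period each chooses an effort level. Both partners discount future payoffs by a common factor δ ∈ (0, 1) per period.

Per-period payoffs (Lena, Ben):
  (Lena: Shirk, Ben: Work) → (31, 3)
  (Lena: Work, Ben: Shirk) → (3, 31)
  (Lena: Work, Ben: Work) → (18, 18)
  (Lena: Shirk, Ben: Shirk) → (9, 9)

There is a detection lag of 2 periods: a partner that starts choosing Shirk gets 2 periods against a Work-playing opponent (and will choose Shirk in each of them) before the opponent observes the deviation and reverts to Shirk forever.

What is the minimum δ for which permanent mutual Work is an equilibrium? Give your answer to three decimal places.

The best deviation is to choose Shirk for all 2 undetected periods, earning 31 each, then 9 forever once detected.
Deviation value: 31(1−δ^2)/(1−δ) + 9δ^2/(1−δ); cooperation value: 18/(1−δ).
IC: 18 ≥ 31(1−δ^2) + 9δ^2 = 31 − 22δ^2.
So δ^2 ≥ 13/22, giving δ ≥ (13/22)^(1/2) ≈ 0.769.

0.769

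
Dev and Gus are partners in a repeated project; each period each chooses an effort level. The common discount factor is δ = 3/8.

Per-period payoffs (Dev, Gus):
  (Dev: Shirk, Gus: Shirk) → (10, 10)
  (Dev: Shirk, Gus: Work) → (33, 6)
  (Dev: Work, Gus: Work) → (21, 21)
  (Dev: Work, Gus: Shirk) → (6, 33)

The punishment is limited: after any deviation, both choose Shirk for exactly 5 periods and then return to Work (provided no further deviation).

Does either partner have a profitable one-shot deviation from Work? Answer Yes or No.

Comparing payoff streams over the 6 periods until play realigns: cooperate → 21(1+δ+…+δ^5); deviate → 33 + 10(δ+…+δ^5).
Cooperation is sustained iff (21−10)(δ+…+δ^5) ≥ 33−21.
δ+…+δ^5 = 3/8·(1−(3/8)^5)/(1−3/8) = 0.5956, and (33−21)/(21−10) = 1.0909.
0.5956 < 1.0909, so cooperation is not sustainable.

Yes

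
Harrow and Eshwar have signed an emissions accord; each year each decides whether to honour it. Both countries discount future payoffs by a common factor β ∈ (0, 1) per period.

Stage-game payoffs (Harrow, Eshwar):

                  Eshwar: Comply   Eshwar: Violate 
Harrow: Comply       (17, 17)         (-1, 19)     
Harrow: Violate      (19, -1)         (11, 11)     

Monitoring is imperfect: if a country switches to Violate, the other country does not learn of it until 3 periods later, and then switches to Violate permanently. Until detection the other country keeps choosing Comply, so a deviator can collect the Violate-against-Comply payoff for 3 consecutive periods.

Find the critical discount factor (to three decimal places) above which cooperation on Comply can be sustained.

Deviating for the 3 undetected periods gains 19−17 = 2 per period over cooperation, then loses 17−11 = 6 per period forever once punishment starts.
Gain: 2(1 + β + … + β^2); loss: 6·β^3/(1−β).
No profitable deviation ⇔ 2(1−β^3) ≤ 6·β^3, i.e. β^3 ≥ 2/(2+6) = 1/4.
Hence β ≥ (1/4)^(1/3) ≈ 0.630.

0.630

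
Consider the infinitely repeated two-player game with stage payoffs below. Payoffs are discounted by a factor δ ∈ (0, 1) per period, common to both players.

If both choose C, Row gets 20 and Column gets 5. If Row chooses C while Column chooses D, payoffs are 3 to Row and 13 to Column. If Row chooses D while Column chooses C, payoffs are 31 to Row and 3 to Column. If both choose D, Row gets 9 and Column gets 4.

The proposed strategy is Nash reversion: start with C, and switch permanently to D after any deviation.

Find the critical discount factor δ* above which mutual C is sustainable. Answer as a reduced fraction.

8/9

Row's threshold: (31−20)/(31−9) = 1/2.
Column's threshold: (13−5)/(13−4) = 8/9.
1/2 < 8/9, so Column binds and δ* = 8/9.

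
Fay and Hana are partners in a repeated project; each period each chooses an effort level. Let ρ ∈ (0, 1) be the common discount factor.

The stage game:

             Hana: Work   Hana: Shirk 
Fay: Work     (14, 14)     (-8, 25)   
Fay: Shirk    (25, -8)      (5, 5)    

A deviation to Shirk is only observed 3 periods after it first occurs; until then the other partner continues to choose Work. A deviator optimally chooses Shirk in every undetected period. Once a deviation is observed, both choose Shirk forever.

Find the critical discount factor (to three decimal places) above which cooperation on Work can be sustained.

A deviator earns 25 for 3 periods, then 5 forever; cooperating earns 14 forever. Multiplying the IC by (1−ρ):
14 ≥ 25(1−ρ^3) + 5ρ^3, so 20·ρ^3 ≥ 11 and ρ^3 ≥ 11/20.
ρ ≥ (11/20)^(1/3) ≈ 0.819.

0.819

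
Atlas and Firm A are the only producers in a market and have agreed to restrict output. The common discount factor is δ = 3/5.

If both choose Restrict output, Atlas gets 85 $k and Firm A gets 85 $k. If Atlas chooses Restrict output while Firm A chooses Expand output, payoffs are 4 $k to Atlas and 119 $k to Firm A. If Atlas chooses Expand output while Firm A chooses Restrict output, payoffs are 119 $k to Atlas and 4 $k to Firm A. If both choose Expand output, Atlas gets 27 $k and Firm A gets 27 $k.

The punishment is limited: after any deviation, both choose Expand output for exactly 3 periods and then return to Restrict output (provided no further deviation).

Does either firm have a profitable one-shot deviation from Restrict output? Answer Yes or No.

Comparing payoff streams over the 4 periods until play realigns: cooperate → 85(1+δ+…+δ^3); deviate → 119 + 27(δ+…+δ^3).
Cooperation is sustained iff (85−27)(δ+…+δ^3) ≥ 119−85.
δ+…+δ^3 = 3/5·(1−(3/5)^3)/(1−3/5) = 1.1760, and (119−85)/(85−27) = 0.5862.
1.1760 ≥ 0.5862, so cooperation is sustainable.

No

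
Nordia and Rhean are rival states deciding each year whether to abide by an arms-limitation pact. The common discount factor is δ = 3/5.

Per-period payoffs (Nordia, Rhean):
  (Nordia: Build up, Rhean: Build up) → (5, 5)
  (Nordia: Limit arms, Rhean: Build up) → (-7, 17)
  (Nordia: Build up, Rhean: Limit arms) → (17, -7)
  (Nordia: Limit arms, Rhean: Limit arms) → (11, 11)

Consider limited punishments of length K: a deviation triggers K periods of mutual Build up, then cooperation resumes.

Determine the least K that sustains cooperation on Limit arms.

IC: δ(1−δ^K)/(1−δ) ≥ (17−11)/(11−5) = 1.
With δ = 3/5: need 1 − δ^K ≥ 1·(1−3/5)/(3/5), i.e. δ^K ≤ 0.3333.
Since (3/5)^2 = 0.3600 and (3/5)^3 = 0.2160, the smallest such K is 3.

3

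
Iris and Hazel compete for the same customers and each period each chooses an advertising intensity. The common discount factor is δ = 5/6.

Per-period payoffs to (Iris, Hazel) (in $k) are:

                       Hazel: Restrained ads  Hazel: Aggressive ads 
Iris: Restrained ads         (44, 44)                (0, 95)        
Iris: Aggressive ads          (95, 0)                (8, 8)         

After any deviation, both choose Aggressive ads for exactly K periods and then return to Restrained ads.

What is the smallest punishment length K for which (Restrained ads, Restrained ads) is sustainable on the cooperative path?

IC: δ(1−δ^K)/(1−δ) ≥ (95−44)/(44−8) = 17/12.
With δ = 5/6: need 1 − δ^K ≥ 17/12·(1−5/6)/(5/6), i.e. δ^K ≤ 0.7167.
Since (5/6)^1 = 0.8333 and (5/6)^2 = 0.6944, the smallest such K is 2.

2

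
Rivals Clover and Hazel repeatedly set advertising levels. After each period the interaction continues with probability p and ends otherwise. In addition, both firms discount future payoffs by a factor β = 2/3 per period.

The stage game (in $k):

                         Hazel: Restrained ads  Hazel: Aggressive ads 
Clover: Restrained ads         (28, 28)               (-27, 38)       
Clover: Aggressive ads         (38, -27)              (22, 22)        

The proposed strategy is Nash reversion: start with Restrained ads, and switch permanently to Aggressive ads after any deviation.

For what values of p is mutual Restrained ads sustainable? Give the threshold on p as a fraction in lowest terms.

15/16

Expected continuation weight on next period's payoff is β·p = 2/3·p, which plays the role of the discount factor.
Cooperation requires 2/3·p ≥ (38−28)/(38−22) = 5/8, hence p ≥ 15/16.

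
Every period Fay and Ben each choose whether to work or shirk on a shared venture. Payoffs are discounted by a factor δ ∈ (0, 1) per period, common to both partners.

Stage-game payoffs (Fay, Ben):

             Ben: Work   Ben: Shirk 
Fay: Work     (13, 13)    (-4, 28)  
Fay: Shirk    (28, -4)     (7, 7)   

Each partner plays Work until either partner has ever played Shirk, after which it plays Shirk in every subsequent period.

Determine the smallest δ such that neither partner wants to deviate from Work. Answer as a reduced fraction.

5/7

Under grim trigger the critical discount factor is (T−C)/(T−P) with T = 28, C = 13, P = 7.
δ* = (28−13)/(28−7) = 15/21 = 5/7.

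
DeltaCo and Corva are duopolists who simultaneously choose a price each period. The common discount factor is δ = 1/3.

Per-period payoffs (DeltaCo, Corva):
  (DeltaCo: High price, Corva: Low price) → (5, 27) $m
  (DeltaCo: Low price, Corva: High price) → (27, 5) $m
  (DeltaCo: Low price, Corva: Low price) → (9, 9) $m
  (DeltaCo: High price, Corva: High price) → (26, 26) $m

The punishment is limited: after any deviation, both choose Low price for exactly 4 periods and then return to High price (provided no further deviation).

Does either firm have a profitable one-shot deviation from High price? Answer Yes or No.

No

A one-shot deviation gives 27 now, then 9 for 4 periods, then back to 26.
Gain from deviating: (27−26) today; loss: (26−9) in each of the next 4 periods.
No-deviation condition: (26−9)(δ+…+δ^4) ≥ 27−26, i.e. δ+…+δ^4 ≥ 1/17.
At δ = 1/3: δ+…+δ^4 = 0.4938 ≥ 0.0588.
So cooperation is sustainable.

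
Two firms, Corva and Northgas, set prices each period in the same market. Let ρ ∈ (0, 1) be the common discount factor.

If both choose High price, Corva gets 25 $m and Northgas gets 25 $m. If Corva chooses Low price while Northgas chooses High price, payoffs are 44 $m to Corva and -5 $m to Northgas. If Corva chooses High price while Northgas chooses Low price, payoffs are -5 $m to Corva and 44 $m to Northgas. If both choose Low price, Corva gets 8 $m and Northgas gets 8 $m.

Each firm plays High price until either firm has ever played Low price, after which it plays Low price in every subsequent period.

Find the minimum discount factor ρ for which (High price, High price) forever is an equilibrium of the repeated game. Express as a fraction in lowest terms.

One-period gain from deviating is 44 − 25 = 19. The loss is 25 − 8 = 17 in every subsequent period, with present value 17·ρ/(1−ρ).
Deviation is unprofitable when 17·ρ/(1−ρ) ≥ 19, i.e. ρ/(1−ρ) ≥ 19/17.
Equivalently ρ ≥ 19/(19+17) = 19/36.

19/36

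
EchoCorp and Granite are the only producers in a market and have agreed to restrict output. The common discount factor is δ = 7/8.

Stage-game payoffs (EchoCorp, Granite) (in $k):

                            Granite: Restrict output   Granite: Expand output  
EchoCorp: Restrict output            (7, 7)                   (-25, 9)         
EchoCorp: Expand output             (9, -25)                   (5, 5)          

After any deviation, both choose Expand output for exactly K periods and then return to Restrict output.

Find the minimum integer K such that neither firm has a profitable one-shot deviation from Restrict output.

2

IC: δ(1−δ^K)/(1−δ) ≥ (9−7)/(7−5) = 1.
With δ = 7/8: need 1 − δ^K ≥ 1·(1−7/8)/(7/8), i.e. δ^K ≤ 0.8571.
Since (7/8)^1 = 0.8750 and (7/8)^2 = 0.7656, the smallest such K is 2.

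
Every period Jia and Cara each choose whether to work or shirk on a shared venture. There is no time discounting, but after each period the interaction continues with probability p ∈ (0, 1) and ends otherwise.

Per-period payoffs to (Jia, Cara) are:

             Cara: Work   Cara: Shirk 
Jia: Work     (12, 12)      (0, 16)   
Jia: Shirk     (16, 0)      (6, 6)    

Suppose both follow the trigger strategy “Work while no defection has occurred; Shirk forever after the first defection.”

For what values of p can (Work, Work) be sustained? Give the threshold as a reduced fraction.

Expected cooperation value is 12 + p·12 + p²·12 + … = 12/(1−p); deviation gives 16 + p·6/(1−p).
12 ≥ 16(1−p) + 6p ⇒ 10p ≥ 4 ⇒ p ≥ 4/10 = 2/5.

2/5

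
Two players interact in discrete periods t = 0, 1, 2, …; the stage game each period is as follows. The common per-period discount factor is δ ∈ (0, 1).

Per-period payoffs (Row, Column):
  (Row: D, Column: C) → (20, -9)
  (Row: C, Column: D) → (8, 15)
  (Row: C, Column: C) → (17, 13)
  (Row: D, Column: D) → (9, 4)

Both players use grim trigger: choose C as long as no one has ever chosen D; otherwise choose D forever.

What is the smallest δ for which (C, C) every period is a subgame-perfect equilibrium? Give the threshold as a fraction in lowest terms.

For Row: deviation gain 20−17 = 3, per-period punishment loss 17−9 = 8. IC gives δ ≥ 3/11.
For Column: gain 2, loss 9 per period, so δ ≥ 2/11.
The tighter constraint is Row's, so cooperation needs δ ≥ 3/11.

3/11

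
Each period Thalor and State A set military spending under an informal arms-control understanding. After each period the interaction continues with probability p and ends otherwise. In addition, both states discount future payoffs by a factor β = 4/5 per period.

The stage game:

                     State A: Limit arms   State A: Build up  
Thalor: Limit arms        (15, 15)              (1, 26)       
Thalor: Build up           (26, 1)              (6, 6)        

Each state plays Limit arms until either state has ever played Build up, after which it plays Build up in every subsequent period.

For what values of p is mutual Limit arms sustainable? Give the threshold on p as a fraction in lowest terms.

11/16

With continuation probability p and discount β, the effective per-period discount factor is βp.
Grim-trigger IC: βp ≥ (26−15)/(26−6) = 11/20.
So p ≥ (11/20)/(4/5) = 11/16.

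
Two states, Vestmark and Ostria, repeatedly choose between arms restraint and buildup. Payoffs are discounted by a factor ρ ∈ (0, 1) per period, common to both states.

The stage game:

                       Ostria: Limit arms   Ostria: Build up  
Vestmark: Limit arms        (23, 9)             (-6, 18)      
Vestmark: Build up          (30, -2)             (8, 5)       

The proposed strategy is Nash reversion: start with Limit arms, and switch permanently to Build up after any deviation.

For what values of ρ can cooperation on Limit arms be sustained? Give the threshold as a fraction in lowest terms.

For Vestmark: deviation gain 30−23 = 7, per-period punishment loss 23−8 = 15. IC gives ρ ≥ 7/22.
For Ostria: gain 9, loss 4 per period, so ρ ≥ 9/13.
The tighter constraint is Ostria's, so cooperation needs ρ ≥ 9/13.

9/13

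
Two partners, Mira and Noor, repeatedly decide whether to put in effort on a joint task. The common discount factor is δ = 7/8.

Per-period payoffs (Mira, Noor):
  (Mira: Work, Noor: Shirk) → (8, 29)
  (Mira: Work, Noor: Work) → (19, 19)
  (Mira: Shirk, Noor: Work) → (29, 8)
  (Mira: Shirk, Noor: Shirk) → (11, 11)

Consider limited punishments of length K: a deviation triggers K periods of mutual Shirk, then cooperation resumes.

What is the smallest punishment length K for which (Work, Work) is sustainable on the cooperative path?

Need Σ_{k=1}^{K} δ^k ≥ (29−19)/(19−11) = 1.2500 at δ = 7/8.
At K = 1 the sum is 0.8750 < 1.2500; at K = 2 it is 1.6406 ≥ 1.2500.
So the minimum punishment length is K = 2.

2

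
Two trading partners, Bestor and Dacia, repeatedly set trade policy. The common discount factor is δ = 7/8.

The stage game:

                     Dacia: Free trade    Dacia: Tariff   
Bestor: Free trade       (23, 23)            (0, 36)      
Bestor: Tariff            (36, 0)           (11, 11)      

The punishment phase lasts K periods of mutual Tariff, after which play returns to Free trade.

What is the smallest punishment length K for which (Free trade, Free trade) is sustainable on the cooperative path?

2

IC: δ(1−δ^K)/(1−δ) ≥ (36−23)/(23−11) = 13/12.
With δ = 7/8: need 1 − δ^K ≥ 13/12·(1−7/8)/(7/8), i.e. δ^K ≤ 0.8452.
Since (7/8)^1 = 0.8750 and (7/8)^2 = 0.7656, the smallest such K is 2.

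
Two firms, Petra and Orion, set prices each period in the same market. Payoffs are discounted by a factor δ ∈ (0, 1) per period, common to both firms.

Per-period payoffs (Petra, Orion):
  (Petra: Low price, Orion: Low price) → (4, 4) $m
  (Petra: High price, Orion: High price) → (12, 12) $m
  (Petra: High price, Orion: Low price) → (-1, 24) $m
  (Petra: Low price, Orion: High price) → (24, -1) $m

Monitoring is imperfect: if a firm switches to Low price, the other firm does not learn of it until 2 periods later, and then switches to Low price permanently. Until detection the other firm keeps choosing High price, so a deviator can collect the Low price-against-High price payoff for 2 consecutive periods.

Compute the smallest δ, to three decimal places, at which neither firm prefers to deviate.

0.775

A deviator earns 24 for 2 periods, then 4 forever; cooperating earns 12 forever. Multiplying the IC by (1−δ):
12 ≥ 24(1−δ^2) + 4δ^2, so 20·δ^2 ≥ 12 and δ^2 ≥ 3/5.
δ ≥ (3/5)^(1/2) ≈ 0.775.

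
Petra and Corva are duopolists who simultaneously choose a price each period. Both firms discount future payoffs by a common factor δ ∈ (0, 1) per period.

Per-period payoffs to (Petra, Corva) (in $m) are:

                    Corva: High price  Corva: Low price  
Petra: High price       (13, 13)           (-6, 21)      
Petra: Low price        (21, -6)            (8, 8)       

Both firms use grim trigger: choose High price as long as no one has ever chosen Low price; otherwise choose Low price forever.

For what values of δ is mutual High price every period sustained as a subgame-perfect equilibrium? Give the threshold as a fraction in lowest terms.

Cooperation forever yields 13 each period: 13/(1−δ).
Deviating yields 21 once, then 8 forever: 21 + 8δ/(1−δ).
No profitable deviation requires 13/(1−δ) ≥ 21 + 8δ/(1−δ).
Multiplying by (1−δ): 13 ≥ 21(1−δ) + 8δ = 21 − 13δ.
So 13δ ≥ 8, i.e. δ ≥ 8/13.

8/13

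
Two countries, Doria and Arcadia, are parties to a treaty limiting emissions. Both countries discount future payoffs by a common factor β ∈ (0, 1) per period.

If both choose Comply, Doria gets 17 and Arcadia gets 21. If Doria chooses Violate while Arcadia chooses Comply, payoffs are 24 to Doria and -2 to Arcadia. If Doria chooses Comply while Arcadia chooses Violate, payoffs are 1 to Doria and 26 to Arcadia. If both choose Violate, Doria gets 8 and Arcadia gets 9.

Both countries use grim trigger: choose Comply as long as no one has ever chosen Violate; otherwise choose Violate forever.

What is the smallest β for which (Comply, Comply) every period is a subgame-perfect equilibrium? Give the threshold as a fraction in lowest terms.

7/16

Doria's threshold: (24−17)/(24−8) = 7/16.
Arcadia's threshold: (26−21)/(26−9) = 5/17.
7/16 > 5/17, so Doria binds and β* = 7/16.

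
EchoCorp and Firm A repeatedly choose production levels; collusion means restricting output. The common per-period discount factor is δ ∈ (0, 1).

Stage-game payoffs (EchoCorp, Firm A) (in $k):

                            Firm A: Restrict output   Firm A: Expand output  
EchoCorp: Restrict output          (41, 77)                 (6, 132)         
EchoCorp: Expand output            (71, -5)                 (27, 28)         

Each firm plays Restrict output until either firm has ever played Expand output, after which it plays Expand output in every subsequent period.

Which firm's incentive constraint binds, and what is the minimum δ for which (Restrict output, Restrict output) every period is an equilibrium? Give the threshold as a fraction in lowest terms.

For EchoCorp: deviation gain 71−41 = 30, per-period punishment loss 41−27 = 14. IC gives δ ≥ 30/44 = 15/22.
For Firm A: gain 55, loss 49 per period, so δ ≥ 55/104.
The tighter constraint is EchoCorp's, so cooperation needs δ ≥ 15/22.

EchoCorp; δ ≥ 15/22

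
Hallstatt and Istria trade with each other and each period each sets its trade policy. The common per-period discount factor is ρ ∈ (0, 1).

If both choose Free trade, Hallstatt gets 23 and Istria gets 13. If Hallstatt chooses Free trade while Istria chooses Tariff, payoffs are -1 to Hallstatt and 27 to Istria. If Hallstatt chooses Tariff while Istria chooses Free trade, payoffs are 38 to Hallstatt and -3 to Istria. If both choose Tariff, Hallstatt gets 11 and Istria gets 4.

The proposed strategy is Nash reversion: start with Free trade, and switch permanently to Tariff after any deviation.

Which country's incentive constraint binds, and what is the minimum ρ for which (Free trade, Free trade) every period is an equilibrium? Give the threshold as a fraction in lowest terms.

For Hallstatt: deviation gain 38−23 = 15, per-period punishment loss 23−11 = 12. IC gives ρ ≥ 15/27 = 5/9.
For Istria: gain 14, loss 9 per period, so ρ ≥ 14/23.
The tighter constraint is Istria's, so cooperation needs ρ ≥ 14/23.

Istria; ρ ≥ 14/23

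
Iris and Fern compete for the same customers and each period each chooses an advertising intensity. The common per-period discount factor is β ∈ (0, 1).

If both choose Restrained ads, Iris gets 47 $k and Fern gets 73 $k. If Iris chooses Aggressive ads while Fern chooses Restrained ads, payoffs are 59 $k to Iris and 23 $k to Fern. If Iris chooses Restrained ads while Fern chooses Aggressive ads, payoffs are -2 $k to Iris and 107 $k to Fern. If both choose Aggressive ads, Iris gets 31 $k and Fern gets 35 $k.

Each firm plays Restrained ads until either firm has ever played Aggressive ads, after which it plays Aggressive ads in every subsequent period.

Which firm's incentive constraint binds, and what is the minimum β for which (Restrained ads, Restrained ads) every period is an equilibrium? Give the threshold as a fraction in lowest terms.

Iris: cooperation gives 47 each period; deviation gives 59 once then 31 forever.
  47/(1−β) ≥ 59 + 31β/(1−β) ⇒ β ≥ 12/28 = 3/7.
Fern: cooperation gives 73 each period; deviation gives 107 once then 35 forever.
  β ≥ 34/72 = 17/36.
Both must hold, so the binding constraint is Fern's: β ≥ 17/36.

Fern; β ≥ 17/36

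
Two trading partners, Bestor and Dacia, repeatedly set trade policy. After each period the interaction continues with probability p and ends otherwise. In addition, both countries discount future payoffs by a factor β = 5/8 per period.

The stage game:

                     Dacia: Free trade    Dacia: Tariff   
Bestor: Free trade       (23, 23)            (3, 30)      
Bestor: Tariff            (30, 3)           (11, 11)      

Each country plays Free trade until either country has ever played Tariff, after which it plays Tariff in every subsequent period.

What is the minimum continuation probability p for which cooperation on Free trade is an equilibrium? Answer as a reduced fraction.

With continuation probability p and discount β, the effective per-period discount factor is βp.
Grim-trigger IC: βp ≥ (30−23)/(30−11) = 7/19.
So p ≥ (7/19)/(5/8) = 56/95.

56/95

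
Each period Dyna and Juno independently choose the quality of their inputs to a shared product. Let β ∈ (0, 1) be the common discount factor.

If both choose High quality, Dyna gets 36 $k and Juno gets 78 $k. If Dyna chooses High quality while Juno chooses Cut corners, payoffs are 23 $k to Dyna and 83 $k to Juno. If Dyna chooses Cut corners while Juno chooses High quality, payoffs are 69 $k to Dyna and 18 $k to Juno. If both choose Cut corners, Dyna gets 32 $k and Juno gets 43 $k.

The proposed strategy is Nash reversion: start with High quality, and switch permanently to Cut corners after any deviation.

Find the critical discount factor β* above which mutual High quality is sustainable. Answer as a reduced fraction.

Dyna's threshold: (69−36)/(69−32) = 33/37.
Juno's threshold: (83−78)/(83−43) = 1/8.
33/37 > 1/8, so Dyna binds and β* = 33/37.

33/37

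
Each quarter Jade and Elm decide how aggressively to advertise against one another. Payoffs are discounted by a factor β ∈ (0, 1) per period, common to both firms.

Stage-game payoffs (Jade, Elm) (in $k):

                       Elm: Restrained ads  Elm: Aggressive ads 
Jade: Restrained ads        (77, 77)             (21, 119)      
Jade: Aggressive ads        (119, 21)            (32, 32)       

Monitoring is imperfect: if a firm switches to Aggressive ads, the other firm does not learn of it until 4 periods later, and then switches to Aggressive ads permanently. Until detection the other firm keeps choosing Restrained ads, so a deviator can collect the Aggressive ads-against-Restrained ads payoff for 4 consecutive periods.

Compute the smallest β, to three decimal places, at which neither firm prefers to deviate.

0.834

A deviator earns 119 for 4 periods, then 32 forever; cooperating earns 77 forever. Multiplying the IC by (1−β):
77 ≥ 119(1−β^4) + 32β^4, so 87·β^4 ≥ 42 and β^4 ≥ 14/29.
β ≥ (14/29)^(1/4) ≈ 0.834.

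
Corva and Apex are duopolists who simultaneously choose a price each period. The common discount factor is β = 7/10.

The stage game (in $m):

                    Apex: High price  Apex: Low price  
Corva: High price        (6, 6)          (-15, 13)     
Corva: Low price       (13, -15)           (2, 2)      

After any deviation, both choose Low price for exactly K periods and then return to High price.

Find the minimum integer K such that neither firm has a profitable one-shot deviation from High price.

No profitable deviation requires (6−2)(β+…+β^K) ≥ 13−6, i.e. β+…+β^K ≥ 7/4 ≈ 1.7500.
With β = 7/10, the partial sums are K=1: 0.7000, K=2: 1.1900, K=3: 1.5330, K=4: 1.7731.
K = 4 is the first length at which the sum reaches 1.7500.

4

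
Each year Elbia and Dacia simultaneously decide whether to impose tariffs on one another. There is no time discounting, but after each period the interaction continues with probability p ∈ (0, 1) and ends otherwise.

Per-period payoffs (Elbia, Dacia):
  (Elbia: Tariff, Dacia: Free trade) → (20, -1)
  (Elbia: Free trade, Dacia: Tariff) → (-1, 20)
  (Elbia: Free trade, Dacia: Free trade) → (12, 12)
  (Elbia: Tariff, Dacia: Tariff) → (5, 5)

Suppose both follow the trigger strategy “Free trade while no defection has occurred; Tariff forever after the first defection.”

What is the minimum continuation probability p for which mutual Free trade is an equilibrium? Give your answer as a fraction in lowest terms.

8/15

Expected cooperation value is 12 + p·12 + p²·12 + … = 12/(1−p); deviation gives 20 + p·5/(1−p).
12 ≥ 20(1−p) + 5p ⇒ 15p ≥ 8 ⇒ p ≥ 8/15.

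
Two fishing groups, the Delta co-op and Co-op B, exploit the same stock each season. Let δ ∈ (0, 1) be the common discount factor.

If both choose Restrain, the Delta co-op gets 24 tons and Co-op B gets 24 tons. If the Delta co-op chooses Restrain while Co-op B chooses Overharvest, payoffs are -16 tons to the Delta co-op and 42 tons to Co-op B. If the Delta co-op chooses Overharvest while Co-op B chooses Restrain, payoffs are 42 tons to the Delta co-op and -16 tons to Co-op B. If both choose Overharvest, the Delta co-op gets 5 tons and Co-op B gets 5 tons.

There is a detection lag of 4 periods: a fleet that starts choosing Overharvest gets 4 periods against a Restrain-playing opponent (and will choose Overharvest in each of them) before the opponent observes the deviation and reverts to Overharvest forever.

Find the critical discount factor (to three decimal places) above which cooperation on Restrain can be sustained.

0.835

Deviating for the 4 undetected periods gains 42−24 = 18 per period over cooperation, then loses 24−5 = 19 per period forever once punishment starts.
Gain: 18(1 + δ + … + δ^3); loss: 19·δ^4/(1−δ).
No profitable deviation ⇔ 18(1−δ^4) ≤ 19·δ^4, i.e. δ^4 ≥ 18/(18+19) = 18/37.
Hence δ ≥ (18/37)^(1/4) ≈ 0.835.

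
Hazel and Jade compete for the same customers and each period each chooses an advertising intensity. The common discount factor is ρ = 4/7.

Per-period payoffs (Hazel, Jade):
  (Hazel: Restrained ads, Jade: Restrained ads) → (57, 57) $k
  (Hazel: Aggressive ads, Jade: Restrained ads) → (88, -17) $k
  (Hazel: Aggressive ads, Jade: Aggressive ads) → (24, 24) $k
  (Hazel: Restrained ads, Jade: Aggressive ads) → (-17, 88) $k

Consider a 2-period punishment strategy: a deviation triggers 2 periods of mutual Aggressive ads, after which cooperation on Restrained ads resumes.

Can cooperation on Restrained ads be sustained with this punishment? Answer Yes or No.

Comparing payoff streams over the 3 periods until play realigns: cooperate → 57(1+ρ+…+ρ^2); deviate → 88 + 24(ρ+…+ρ^2).
Cooperation is sustained iff (57−24)(ρ+…+ρ^2) ≥ 88−57.
ρ+…+ρ^2 = 4/7·(1−(4/7)^2)/(1−4/7) = 0.8980, and (88−57)/(57−24) = 0.9394.
0.8980 < 0.9394, so cooperation is not sustainable.

No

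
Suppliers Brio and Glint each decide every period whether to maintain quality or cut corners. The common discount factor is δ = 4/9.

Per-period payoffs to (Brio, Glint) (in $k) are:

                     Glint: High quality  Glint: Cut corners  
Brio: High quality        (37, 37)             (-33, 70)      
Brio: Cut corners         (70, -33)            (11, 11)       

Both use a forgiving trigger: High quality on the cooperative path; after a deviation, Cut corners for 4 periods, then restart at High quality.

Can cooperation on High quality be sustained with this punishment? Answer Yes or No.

No

IC: δ+…+δ^4 ≥ (70−37)/(37−11) = 33/26.
At δ = 4/9: partial sum = 0.7688 < 1.2692. Cooperation not sustainable.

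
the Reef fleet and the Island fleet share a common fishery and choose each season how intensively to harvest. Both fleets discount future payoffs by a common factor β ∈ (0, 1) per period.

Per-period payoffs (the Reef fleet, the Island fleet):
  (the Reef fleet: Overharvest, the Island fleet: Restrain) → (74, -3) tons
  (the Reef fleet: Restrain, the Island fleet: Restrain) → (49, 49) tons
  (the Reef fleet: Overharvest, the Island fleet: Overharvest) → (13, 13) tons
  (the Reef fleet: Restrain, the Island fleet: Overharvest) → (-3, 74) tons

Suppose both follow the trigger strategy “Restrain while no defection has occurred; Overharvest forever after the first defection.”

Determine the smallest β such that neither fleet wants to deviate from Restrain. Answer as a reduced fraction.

25/61

49/(1−β) ≥ 74 + 13β/(1−β)
49 ≥ 74 − 61β
β ≥ 25/61.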